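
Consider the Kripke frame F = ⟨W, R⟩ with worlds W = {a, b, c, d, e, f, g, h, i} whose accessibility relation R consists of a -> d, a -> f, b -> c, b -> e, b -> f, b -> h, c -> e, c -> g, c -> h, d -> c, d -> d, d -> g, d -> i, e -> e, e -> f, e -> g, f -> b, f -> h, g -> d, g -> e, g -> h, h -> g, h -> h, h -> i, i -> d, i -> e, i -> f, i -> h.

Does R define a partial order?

No

Reflexive: no — a is not related to itself.
Transitive: no — a R d and d R c, but not a R c.
Antisymmetric: no — b R f and f R b with b ≠ f.
So R is not a partial order.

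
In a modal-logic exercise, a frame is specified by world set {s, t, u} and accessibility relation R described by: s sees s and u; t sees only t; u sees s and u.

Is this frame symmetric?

Symmetric: yes — every pair in R has its reverse in R.

Yes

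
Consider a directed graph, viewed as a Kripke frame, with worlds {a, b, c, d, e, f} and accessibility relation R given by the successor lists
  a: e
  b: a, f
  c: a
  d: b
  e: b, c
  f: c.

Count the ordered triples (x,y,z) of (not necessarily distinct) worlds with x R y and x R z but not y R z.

Enumerating: (a,e,e), (b,a,a), (b,a,f), (b,f,a), (b,f,f), (c,a,a), (d,b,b), (e,b,b), (e,b,c), (e,c,b), (e,c,c), (f,c,c).

12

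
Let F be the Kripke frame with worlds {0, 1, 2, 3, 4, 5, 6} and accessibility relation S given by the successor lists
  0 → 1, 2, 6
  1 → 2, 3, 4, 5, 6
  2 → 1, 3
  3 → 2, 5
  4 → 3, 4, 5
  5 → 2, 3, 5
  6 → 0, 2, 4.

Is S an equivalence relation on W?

Reflexive: no — 0 is not related to itself.
Symmetric: no — 0 S 1 but not 1 S 0.
Transitive: no — 0 S 1 and 1 S 3, but not 0 S 3.
So S is not an equivalence relation.

No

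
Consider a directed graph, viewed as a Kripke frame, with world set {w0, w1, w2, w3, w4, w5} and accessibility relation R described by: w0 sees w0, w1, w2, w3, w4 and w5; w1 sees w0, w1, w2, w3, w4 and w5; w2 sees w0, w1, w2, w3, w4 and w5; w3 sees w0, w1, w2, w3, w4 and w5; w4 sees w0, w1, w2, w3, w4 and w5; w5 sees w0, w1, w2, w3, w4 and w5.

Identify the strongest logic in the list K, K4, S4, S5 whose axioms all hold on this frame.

Transitive (axiom 4): yes — every two-step R-path is closed by a direct edge.
Reflexive (axiom T): yes — every world is R-related to itself.
Euclidean (axiom 5): yes — any two successors of a common world are R-related.
So F validates K, K4, S4, S5. The strongest is S5.

S5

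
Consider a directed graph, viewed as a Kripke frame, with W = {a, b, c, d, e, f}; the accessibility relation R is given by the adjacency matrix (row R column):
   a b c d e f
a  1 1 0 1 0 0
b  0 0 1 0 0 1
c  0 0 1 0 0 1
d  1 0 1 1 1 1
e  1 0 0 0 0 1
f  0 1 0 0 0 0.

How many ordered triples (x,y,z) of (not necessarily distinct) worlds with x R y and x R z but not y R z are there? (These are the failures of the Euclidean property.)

26

Enumerating: (a,b,a), (a,b,b), (a,b,d), (a,d,b), (b,f,c), (b,f,f), (c,f,c), (c,f,f), (d,a,c), (d,a,e), (d,a,f), (d,c,a), … and 14 more.
Total: 26.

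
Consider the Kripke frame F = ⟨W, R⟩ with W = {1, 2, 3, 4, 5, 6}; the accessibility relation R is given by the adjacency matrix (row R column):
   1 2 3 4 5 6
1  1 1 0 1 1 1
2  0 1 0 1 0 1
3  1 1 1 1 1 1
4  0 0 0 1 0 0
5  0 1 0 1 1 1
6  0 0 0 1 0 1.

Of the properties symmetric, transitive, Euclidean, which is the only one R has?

Symmetric: no — 1 R 2 but not 2 R 1.
Transitive: yes — every two-step R-path is closed by a direct edge.
Euclidean: no — 1 R 2 and 1 R 5, but not 2 R 5.
Only transitive holds.

transitive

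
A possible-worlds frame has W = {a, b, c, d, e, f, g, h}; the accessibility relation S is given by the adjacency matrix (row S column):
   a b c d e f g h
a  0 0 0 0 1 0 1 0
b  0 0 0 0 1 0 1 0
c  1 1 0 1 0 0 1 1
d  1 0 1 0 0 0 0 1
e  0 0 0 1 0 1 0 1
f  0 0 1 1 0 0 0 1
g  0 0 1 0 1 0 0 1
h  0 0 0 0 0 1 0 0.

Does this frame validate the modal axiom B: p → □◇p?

No

By correspondence theory, B is valid on a frame iff S is symmetric.
Symmetric: no — a S e but not e S a.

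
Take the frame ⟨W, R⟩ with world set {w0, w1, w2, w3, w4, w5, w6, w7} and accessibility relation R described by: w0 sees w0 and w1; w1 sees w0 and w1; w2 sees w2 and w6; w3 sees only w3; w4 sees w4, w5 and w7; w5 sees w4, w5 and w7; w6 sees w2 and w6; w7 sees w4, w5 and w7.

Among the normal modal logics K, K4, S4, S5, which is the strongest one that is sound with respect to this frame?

Transitive (axiom 4): yes — every two-step R-path is closed by a direct edge.
Reflexive (axiom T): yes — every world is R-related to itself.
Euclidean (axiom 5): yes — any two successors of a common world are R-related.
So F validates K, K4, S4, S5. The strongest is S5.

S5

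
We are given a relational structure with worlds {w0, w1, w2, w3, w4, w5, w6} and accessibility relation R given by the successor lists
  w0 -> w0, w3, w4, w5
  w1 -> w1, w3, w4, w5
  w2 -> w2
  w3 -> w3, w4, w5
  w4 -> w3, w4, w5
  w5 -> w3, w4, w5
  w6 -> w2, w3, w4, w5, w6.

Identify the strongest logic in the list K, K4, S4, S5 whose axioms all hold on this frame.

Transitive (axiom 4): yes — every two-step R-path is closed by a direct edge.
Reflexive (axiom T): yes — every world is R-related to itself.
Euclidean (axiom 5): no — w6 R w2 and w6 R w3, but not w2 R w3.
So F validates K, K4, S4; S5 would additionally require R to be Euclidean. The strongest is S4.

S4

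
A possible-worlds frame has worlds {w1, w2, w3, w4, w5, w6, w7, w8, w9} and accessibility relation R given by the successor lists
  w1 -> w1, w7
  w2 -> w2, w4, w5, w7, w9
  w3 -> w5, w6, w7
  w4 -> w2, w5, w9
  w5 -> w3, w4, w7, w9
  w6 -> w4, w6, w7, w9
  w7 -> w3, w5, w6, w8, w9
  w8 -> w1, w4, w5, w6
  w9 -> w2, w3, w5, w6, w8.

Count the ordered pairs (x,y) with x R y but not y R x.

Enumerating: (w1,w7), (w2,w5), (w2,w7), (w3,w6), (w4,w9), (w6,w4), (w7,w8), (w7,w9), (w8,w1), (w8,w4), (w8,w5), (w8,w6), (w9,w3), (w9,w8).

14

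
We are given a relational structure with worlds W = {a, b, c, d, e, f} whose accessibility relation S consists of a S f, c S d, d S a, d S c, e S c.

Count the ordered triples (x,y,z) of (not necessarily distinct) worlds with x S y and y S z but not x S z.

5

Enumerating: (c,d,a), (c,d,c), (d,a,f), (d,c,d), (e,c,d).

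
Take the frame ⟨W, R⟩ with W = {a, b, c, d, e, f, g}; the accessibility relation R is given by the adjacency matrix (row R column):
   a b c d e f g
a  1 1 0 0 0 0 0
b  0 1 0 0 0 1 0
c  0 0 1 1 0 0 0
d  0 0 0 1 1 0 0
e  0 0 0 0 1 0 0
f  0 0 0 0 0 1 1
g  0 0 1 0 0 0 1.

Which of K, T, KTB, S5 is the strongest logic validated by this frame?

T

Reflexive (axiom T): yes — every world is R-related to itself.
Symmetric (axiom B): no — a R b but not b R a.
Euclidean (axiom 5): no — a R b and a R a, but not b R a.
So F validates K, T; KTB would additionally require R to be symmetric. The strongest is T.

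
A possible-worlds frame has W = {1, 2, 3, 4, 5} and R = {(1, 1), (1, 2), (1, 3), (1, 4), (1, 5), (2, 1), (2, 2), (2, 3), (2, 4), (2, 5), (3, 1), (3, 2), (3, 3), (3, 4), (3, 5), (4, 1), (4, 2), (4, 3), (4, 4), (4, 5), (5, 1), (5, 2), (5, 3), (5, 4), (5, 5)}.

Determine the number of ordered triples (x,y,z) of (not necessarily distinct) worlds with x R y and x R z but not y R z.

0

R is Euclidean; there are no such tuples.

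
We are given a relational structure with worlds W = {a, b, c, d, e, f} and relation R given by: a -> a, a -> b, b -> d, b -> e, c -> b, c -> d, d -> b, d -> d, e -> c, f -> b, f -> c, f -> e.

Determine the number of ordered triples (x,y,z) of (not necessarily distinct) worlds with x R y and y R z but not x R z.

Enumerating: (a,b,d), (a,b,e), (b,d,b), (b,e,c), (c,b,e), (d,b,e), (e,c,b), (e,c,d), (f,b,d), (f,c,d).

10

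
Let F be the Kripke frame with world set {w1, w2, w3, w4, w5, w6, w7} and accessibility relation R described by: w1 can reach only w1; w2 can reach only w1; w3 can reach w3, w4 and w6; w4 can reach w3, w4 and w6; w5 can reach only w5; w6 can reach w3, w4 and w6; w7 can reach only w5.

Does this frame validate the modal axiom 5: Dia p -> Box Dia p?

Axiom 5 corresponds to the accessibility relation being Euclidean.
Euclidean: yes — any two successors of a common world are R-related.

Yes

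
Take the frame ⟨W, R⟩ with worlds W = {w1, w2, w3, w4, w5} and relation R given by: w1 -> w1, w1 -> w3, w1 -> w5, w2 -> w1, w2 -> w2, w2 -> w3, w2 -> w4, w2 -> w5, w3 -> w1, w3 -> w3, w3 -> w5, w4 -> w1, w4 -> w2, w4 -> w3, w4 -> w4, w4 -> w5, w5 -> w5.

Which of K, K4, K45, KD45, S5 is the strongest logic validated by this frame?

Transitive (axiom 4): yes — every two-step R-path is closed by a direct edge.
Euclidean (axiom 5): no — w1 R w5 and w1 R w3, but not w5 R w3.
Serial (axiom D): yes — every world has a successor (e.g. w1 R w1).
Reflexive (axiom T): yes — every world is R-related to itself.
So F validates K, K4; K45 would additionally require R to be Euclidean. The strongest is K4.

K4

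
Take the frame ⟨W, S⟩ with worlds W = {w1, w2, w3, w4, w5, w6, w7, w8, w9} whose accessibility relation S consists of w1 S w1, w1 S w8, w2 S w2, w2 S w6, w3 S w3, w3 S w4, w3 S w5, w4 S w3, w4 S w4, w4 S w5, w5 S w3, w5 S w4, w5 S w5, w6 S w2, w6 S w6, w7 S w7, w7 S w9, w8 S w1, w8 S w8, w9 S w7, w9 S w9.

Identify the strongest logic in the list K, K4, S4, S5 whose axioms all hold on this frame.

Transitive (axiom 4): yes — every two-step S-path is closed by a direct edge.
Reflexive (axiom T): yes — every world is S-related to itself.
Euclidean (axiom 5): yes — any two successors of a common world are S-related.
So F validates K, K4, S4, S5. The strongest is S5.

S5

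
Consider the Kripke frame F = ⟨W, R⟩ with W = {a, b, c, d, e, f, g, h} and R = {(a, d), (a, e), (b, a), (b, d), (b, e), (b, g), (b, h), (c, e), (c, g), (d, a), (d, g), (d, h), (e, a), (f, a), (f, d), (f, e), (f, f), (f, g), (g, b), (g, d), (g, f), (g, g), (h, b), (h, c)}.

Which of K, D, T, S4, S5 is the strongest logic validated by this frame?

D

Serial (axiom D): yes — every world has a successor (e.g. a R d).
Reflexive (axiom T): no — a is not related to itself.
Transitive (axiom 4): no — a R d and d R g, but not a R g.
Euclidean (axiom 5): no — a R d and a R e, but not d R e.
So F validates K, D; T would additionally require R to be reflexive. The strongest is D.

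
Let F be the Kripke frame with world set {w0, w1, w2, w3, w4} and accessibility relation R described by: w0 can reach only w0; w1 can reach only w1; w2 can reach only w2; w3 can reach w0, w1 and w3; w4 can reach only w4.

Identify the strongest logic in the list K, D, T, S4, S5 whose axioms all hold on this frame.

Serial (axiom D): yes — every world has a successor (e.g. w0 R w0).
Reflexive (axiom T): yes — every world is R-related to itself.
Transitive (axiom 4): yes — every two-step R-path is closed by a direct edge.
Euclidean (axiom 5): no — w3 R w0 and w3 R w1, but not w0 R w1.
So F validates K, D, T, S4; S5 would additionally require R to be Euclidean. The strongest is S4.

S4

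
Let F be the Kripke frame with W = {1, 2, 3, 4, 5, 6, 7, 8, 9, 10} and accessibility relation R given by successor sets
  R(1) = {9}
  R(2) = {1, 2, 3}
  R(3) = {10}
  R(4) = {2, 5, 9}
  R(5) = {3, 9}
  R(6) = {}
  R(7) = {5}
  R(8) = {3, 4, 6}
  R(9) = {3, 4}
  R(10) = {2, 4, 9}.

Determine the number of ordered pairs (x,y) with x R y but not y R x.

16

Enumerating: (1,9), (10,2), (10,4), (10,9), (2,1), (2,3), (3,10), (4,2), (4,5), (5,3), (5,9), (7,5), (8,3), (8,4), (8,6), (9,3).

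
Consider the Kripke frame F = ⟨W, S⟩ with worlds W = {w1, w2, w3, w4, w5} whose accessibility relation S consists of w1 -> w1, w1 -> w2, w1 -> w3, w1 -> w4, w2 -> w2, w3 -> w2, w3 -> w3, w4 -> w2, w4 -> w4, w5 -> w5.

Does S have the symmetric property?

No

Symmetric: no — w1 S w2 but not w2 S w1.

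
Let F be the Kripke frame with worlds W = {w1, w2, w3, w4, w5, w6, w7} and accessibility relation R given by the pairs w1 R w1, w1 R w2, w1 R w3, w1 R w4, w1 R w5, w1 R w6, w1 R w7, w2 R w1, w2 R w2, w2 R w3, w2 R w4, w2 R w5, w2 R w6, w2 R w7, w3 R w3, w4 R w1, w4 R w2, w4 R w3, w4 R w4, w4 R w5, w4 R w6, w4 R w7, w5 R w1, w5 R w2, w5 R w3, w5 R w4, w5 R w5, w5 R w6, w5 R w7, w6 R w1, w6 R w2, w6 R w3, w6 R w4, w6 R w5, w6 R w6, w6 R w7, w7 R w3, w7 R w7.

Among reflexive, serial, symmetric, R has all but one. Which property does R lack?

symmetric

Reflexive: yes — every world is R-related to itself.
Serial: yes — every world has a successor (e.g. w1 R w1).
Symmetric: no — w1 R w3 but not w3 R w1.
Only symmetric fails.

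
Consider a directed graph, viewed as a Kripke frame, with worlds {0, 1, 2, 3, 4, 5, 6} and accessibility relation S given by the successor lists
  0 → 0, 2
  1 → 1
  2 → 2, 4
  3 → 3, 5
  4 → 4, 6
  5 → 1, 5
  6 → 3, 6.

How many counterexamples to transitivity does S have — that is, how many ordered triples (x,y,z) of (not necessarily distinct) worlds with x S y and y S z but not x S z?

5

Enumerating: (0,2,4), (2,4,6), (3,5,1), (4,6,3), (6,3,5).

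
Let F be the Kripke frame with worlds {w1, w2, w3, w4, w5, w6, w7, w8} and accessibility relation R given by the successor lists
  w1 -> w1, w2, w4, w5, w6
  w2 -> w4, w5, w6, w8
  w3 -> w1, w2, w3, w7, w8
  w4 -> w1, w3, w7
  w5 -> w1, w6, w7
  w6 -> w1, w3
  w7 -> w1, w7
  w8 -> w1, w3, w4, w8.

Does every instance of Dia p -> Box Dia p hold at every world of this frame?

Axiom 5 corresponds to the accessibility relation being Euclidean.
Euclidean: no — w1 R w4 and w1 R w2, but not w4 R w2.

No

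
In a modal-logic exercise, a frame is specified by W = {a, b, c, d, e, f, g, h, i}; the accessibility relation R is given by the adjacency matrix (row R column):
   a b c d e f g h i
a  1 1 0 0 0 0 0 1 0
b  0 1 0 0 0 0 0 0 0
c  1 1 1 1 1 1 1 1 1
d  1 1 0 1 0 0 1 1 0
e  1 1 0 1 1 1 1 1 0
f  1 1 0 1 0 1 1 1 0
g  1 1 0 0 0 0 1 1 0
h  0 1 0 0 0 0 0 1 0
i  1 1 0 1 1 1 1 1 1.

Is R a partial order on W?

Reflexive: yes — every world is R-related to itself.
Transitive: yes — every two-step R-path is closed by a direct edge.
Antisymmetric: yes — no distinct pair is related both ways.
So R is a partial order.

Yes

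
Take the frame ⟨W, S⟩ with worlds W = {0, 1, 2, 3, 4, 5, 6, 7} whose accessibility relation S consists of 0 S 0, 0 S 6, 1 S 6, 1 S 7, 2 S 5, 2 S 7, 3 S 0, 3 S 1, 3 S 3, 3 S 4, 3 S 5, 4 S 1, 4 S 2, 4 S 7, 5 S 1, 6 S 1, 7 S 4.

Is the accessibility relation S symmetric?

Symmetric: no — 0 S 6 but not 6 S 0.

No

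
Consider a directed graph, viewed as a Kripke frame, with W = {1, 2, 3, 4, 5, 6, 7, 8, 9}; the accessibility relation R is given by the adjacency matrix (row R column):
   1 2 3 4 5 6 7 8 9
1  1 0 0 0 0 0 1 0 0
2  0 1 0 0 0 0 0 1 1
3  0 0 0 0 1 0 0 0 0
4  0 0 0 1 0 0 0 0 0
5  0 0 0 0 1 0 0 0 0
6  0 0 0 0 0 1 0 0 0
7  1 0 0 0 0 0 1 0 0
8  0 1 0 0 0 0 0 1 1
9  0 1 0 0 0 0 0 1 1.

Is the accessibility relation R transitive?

Transitive: yes — every two-step R-path is closed by a direct edge.

Yes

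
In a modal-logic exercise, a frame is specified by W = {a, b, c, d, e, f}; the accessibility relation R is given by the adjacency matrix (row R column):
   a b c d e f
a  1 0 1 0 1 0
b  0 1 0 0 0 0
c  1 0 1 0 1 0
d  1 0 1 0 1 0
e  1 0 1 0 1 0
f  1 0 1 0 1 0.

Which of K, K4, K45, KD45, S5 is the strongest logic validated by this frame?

Transitive (axiom 4): yes — every two-step R-path is closed by a direct edge.
Euclidean (axiom 5): yes — any two successors of a common world are R-related.
Serial (axiom D): yes — every world has a successor (e.g. a R a).
Reflexive (axiom T): no — d is not related to itself.
So F validates K, K4, K45, KD45; S5 would additionally require R to be reflexive. The strongest is KD45.

KD45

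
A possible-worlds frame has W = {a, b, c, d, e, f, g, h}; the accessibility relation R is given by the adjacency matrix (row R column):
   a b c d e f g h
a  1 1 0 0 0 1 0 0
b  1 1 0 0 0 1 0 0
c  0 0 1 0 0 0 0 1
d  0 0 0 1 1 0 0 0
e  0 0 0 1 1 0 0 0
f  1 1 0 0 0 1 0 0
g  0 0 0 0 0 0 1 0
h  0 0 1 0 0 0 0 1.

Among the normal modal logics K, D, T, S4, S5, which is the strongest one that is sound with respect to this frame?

S5

Serial (axiom D): yes — every world has a successor (e.g. a R a).
Reflexive (axiom T): yes — every world is R-related to itself.
Transitive (axiom 4): yes — every two-step R-path is closed by a direct edge.
Euclidean (axiom 5): yes — any two successors of a common world are R-related.
So F validates K, D, T, S4, S5. The strongest is S5.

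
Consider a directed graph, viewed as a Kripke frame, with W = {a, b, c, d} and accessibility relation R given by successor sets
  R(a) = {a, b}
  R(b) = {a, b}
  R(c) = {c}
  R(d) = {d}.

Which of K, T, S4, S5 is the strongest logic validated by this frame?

Reflexive (axiom T): yes — every world is R-related to itself.
Transitive (axiom 4): yes — every two-step R-path is closed by a direct edge.
Euclidean (axiom 5): yes — any two successors of a common world are R-related.
So F validates K, T, S4, S5. The strongest is S5.

S5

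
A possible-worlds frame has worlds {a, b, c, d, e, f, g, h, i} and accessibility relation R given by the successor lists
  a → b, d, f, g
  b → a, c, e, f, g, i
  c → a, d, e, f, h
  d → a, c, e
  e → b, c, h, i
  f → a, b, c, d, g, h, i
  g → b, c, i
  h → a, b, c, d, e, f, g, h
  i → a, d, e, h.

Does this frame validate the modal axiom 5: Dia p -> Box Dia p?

No

The schema 5 characterises exactly the Euclidean frames.
Euclidean: no — a R b and a R d, but not b R d.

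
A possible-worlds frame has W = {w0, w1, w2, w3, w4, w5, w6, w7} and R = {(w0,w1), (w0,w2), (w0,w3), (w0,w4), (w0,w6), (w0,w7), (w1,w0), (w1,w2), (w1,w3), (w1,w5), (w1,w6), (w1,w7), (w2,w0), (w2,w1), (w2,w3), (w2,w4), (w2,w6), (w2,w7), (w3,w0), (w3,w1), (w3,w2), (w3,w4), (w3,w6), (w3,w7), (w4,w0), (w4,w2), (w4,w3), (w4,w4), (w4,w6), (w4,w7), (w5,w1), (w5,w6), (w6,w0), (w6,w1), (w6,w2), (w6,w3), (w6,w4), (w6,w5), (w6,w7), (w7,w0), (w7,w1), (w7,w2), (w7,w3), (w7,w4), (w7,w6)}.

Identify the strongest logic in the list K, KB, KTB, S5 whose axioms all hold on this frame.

KB

Symmetric (axiom B): yes — every pair in R has its reverse in R.
Reflexive (axiom T): no — w0 is not related to itself.
Euclidean (axiom 5): no — w0 R w1 and w0 R w4, but not w1 R w4.
So F validates K, KB; KTB would additionally require R to be reflexive. The strongest is KB.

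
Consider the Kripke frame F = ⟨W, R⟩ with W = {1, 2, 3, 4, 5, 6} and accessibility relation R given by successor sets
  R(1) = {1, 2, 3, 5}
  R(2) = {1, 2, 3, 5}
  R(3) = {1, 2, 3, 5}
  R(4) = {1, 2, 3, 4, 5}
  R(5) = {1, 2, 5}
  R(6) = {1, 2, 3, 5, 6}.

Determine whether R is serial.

Serial: yes — every world has a successor (e.g. 1 R 1).

Yes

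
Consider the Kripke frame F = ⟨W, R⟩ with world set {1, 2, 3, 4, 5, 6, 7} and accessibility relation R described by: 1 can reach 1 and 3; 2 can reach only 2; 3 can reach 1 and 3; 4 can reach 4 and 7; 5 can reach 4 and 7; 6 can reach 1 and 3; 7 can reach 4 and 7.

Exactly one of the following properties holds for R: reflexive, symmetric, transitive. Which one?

transitive

Reflexive: no — 5 is not related to itself.
Symmetric: no — 5 R 4 but not 4 R 5.
Transitive: yes — every two-step R-path is closed by a direct edge.
Only transitive holds.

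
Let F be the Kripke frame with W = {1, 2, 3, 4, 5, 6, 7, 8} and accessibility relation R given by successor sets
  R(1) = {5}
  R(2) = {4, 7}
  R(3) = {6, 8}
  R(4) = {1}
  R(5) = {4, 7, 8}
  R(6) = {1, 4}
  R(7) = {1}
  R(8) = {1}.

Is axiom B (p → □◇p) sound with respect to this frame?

By correspondence theory, B is valid on a frame iff R is symmetric.
Symmetric: no — 1 R 5 but not 5 R 1.

No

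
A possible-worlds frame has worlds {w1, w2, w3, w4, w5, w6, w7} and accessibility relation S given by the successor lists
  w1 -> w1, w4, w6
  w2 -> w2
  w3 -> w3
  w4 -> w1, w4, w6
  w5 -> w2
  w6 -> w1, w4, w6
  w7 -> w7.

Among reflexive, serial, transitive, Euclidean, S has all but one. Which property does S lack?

Reflexive: no — w5 is not related to itself.
Serial: yes — every world has a successor (e.g. w1 S w1).
Transitive: yes — every two-step S-path is closed by a direct edge.
Euclidean: yes — any two successors of a common world are S-related.
Only reflexive fails.

reflexive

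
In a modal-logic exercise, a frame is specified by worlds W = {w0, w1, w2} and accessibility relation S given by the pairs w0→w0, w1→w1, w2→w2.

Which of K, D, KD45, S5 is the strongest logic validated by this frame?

Serial (axiom D): yes — every world has a successor (e.g. w0 S w0).
Transitive (axiom 4): yes — every two-step S-path is closed by a direct edge.
Euclidean (axiom 5): yes — any two successors of a common world are S-related.
Reflexive (axiom T): yes — every world is S-related to itself.
So F validates K, D, KD45, S5. The strongest is S5.

S5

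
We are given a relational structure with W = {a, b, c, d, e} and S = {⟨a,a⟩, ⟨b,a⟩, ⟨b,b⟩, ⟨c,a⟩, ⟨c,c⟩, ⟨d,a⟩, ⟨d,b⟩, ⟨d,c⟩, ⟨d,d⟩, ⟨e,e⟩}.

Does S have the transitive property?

Yes

Transitive: yes — every two-step S-path is closed by a direct edge.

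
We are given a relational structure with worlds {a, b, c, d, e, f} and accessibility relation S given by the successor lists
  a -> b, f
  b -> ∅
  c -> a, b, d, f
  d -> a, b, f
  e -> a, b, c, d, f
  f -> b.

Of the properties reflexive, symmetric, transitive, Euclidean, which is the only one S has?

transitive

Reflexive: no — a is not related to itself.
Symmetric: no — a S b but not b S a.
Transitive: yes — every two-step S-path is closed by a direct edge.
Euclidean: no — a S b and a S f, but not b S f.
Only transitive holds.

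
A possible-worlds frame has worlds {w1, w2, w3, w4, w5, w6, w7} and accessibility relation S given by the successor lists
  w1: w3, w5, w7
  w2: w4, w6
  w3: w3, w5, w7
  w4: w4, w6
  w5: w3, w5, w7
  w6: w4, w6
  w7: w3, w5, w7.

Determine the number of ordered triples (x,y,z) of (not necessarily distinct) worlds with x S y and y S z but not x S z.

0

S is transitive; there are no such tuples.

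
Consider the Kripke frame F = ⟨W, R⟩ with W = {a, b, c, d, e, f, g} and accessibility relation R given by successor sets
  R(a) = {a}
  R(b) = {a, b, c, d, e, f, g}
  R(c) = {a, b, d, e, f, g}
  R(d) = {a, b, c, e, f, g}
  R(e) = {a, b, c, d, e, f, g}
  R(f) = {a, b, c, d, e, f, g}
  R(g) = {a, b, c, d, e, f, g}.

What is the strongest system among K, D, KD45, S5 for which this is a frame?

D

Serial (axiom D): yes — every world has a successor (e.g. a R a).
Transitive (axiom 4): no — c R b and b R c, but not c R c.
Euclidean (axiom 5): no — b R a and b R c, but not a R c.
Reflexive (axiom T): no — c is not related to itself.
So F validates K, D; KD45 would additionally require R to be Euclidean and transitive. The strongest is D.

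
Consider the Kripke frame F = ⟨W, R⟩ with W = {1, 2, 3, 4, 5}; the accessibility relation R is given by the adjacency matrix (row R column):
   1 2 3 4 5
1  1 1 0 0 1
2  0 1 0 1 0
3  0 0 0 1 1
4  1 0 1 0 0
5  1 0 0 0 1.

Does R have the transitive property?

Transitive: no — 1 R 2 and 2 R 4, but not 1 R 4.

No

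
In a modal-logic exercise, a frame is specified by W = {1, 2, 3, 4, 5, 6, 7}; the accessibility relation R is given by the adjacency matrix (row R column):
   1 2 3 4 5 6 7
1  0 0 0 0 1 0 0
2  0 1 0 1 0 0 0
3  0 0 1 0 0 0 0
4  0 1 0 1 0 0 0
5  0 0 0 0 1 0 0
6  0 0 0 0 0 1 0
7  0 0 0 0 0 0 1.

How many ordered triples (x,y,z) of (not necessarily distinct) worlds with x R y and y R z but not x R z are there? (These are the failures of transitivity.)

0

R is transitive; there are no such tuples.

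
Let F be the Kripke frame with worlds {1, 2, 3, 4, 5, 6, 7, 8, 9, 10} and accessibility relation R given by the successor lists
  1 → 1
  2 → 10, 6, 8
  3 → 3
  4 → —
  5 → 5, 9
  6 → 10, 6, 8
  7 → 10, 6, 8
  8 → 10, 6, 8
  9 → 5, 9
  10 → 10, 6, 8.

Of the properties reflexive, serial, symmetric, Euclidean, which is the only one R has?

Reflexive: no — 2 is not related to itself.
Serial: no — 4 has no R-successor.
Symmetric: no — 2 R 10 but not 10 R 2.
Euclidean: yes — any two successors of a common world are R-related.
Only Euclidean holds.

Euclidean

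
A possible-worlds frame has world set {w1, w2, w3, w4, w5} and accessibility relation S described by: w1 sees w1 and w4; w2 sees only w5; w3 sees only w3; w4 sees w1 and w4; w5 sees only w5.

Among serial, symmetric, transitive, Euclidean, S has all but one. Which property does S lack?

Serial: yes — every world has a successor (e.g. w1 S w1).
Symmetric: no — w2 S w5 but not w5 S w2.
Transitive: yes — every two-step S-path is closed by a direct edge.
Euclidean: yes — any two successors of a common world are S-related.
Only symmetric fails.

symmetric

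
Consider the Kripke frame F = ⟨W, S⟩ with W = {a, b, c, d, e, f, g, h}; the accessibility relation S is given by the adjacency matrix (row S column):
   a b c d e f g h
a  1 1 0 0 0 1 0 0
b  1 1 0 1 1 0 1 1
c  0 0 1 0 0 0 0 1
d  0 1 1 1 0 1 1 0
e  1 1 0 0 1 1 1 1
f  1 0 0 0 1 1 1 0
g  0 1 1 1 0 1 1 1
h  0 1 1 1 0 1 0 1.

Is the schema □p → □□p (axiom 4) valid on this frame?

No

By correspondence theory, 4 is valid on a frame iff S is transitive.
Transitive: no — a S b and b S d, but not a S d.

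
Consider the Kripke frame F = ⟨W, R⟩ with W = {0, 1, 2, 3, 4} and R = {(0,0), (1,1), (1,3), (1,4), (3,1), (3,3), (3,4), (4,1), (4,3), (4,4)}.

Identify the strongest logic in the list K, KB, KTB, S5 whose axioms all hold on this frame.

Symmetric (axiom B): yes — every pair in R has its reverse in R.
Reflexive (axiom T): no — 2 is not related to itself.
Euclidean (axiom 5): yes — any two successors of a common world are R-related.
So F validates K, KB; KTB would additionally require R to be reflexive. The strongest is KB.

KB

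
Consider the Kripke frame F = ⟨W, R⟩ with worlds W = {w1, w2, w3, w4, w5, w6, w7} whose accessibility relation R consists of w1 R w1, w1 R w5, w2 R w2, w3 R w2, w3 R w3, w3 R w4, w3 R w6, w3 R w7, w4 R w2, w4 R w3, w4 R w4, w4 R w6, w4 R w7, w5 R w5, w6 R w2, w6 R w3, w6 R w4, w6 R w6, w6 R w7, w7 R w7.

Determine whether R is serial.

Yes

Serial: yes — every world has a successor (e.g. w1 R w1).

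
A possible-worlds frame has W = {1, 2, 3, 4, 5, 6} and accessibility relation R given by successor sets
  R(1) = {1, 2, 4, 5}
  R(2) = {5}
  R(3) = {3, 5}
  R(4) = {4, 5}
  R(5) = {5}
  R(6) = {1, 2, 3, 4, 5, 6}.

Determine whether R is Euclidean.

No

Euclidean: no — 1 R 2 and 1 R 4, but not 2 R 4.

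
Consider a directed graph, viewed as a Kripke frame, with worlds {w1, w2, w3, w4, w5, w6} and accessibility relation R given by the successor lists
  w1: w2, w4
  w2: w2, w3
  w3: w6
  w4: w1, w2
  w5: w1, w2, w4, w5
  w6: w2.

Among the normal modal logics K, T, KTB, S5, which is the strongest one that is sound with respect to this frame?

Reflexive (axiom T): no — w1 is not related to itself.
Symmetric (axiom B): no — w1 R w2 but not w2 R w1.
Euclidean (axiom 5): no — w1 R w2 and w1 R w4, but not w2 R w4.
So F validates K; T would additionally require R to be reflexive. The strongest is K.

K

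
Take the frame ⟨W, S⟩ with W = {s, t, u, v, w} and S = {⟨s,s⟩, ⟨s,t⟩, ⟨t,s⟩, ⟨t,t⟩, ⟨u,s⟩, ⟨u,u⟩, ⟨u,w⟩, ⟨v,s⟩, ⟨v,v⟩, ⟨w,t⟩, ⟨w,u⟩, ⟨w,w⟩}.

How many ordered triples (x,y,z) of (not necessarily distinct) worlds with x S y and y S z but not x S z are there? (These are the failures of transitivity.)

5

Enumerating: (u,s,t), (u,w,t), (v,s,t), (w,t,s), (w,u,s).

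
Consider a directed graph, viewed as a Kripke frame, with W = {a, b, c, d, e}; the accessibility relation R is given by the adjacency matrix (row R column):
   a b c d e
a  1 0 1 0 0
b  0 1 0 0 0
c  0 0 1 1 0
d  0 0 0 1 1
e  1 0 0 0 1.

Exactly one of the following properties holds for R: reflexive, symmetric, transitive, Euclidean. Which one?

reflexive

Reflexive: yes — every world is R-related to itself.
Symmetric: no — a R c but not c R a.
Transitive: no — a R c and c R d, but not a R d.
Euclidean: no — a R c and a R a, but not c R a.
Only reflexive holds.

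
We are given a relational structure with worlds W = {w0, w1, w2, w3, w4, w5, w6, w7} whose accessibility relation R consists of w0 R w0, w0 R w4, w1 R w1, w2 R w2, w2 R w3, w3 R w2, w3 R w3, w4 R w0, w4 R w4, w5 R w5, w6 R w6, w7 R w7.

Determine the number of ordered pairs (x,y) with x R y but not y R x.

R is symmetric; there are no such tuples.

0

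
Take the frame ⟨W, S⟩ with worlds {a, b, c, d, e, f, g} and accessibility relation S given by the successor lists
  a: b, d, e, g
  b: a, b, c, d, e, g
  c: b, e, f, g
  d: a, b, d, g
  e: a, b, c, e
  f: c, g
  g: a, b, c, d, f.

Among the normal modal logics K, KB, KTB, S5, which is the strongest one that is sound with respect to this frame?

KB

Symmetric (axiom B): yes — every pair in S has its reverse in S.
Reflexive (axiom T): no — a is not related to itself.
Euclidean (axiom 5): no — a S d and a S e, but not d S e.
So F validates K, KB; KTB would additionally require S to be reflexive. The strongest is KB.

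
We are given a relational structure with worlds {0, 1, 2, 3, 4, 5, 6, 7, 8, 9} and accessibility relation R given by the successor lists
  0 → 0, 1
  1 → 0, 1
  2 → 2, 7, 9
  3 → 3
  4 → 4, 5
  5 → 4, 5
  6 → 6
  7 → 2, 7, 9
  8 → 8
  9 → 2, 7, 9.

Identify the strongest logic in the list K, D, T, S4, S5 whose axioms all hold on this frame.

Serial (axiom D): yes — every world has a successor (e.g. 0 R 0).
Reflexive (axiom T): yes — every world is R-related to itself.
Transitive (axiom 4): yes — every two-step R-path is closed by a direct edge.
Euclidean (axiom 5): yes — any two successors of a common world are R-related.
So F validates K, D, T, S4, S5. The strongest is S5.

S5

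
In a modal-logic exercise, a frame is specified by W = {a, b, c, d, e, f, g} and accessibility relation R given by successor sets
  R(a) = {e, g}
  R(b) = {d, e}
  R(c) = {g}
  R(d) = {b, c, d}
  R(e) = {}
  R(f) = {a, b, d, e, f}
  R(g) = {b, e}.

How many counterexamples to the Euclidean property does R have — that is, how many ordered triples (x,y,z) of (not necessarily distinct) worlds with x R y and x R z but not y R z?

30

Enumerating: (a,e,e), (a,e,g), (a,g,g), (b,d,e), (b,e,d), (b,e,e), (c,g,g), (d,b,b), (d,b,c), (d,c,b), (d,c,c), (d,c,d), … and 18 more.
Total: 30.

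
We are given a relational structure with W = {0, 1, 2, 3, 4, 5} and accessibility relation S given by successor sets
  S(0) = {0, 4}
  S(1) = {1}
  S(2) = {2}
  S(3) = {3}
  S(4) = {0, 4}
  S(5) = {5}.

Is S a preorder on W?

Yes

Reflexive: yes — every world is S-related to itself.
Transitive: yes — every two-step S-path is closed by a direct edge.
So S is a preorder.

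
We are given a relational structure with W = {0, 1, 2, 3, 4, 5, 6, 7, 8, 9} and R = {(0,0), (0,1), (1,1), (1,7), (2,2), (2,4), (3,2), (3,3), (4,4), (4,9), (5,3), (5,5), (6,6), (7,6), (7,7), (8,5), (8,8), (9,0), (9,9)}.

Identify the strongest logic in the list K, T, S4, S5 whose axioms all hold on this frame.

Reflexive (axiom T): yes — every world is R-related to itself.
Transitive (axiom 4): no — 0 R 1 and 1 R 7, but not 0 R 7.
Euclidean (axiom 5): no — 0 R 1 and 0 R 0, but not 1 R 0.
So F validates K, T; S4 would additionally require R to be transitive. The strongest is T.

T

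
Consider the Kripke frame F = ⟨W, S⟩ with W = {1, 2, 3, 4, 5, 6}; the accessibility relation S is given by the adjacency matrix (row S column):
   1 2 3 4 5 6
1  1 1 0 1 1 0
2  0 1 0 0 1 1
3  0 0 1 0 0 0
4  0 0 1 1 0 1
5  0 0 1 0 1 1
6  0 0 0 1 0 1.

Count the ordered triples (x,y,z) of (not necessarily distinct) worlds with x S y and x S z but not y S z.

18

Enumerating: (1,2,1), (1,2,4), (1,4,1), (1,4,2), (1,4,5), (1,5,1), (1,5,2), (1,5,4), (2,5,2), (2,6,2), (2,6,5), (4,3,4), (4,3,6), (4,6,3), (5,3,5), (5,3,6), (5,6,3), (5,6,5).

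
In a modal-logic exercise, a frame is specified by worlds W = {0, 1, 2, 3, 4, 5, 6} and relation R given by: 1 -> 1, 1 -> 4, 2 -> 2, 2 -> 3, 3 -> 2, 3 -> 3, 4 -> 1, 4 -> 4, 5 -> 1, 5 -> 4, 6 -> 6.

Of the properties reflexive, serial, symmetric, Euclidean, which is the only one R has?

Euclidean

Reflexive: no — 0 is not related to itself.
Serial: no — 0 has no R-successor.
Symmetric: no — 5 R 1 but not 1 R 5.
Euclidean: yes — any two successors of a common world are R-related.
Only Euclidean holds.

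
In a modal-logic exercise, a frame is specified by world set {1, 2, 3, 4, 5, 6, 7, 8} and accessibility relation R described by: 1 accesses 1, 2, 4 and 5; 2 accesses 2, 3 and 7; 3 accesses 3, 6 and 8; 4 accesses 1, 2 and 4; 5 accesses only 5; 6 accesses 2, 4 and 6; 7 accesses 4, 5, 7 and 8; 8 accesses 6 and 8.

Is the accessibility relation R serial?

Serial: yes — every world has a successor (e.g. 1 R 1).

Yes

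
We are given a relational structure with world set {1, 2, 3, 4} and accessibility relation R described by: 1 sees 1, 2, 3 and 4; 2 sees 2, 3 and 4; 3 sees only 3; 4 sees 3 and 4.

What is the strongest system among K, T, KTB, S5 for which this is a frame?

T

Reflexive (axiom T): yes — every world is R-related to itself.
Symmetric (axiom B): no — 1 R 2 but not 2 R 1.
Euclidean (axiom 5): no — 1 R 3 and 1 R 2, but not 3 R 2.
So F validates K, T; KTB would additionally require R to be symmetric. The strongest is T.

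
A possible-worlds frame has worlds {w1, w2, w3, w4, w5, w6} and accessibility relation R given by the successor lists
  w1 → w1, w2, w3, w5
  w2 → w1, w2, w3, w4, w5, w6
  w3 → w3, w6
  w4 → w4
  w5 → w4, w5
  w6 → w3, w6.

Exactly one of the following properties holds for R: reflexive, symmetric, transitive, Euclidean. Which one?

Reflexive: yes — every world is R-related to itself.
Symmetric: no — w1 R w3 but not w3 R w1.
Transitive: no — w1 R w2 and w2 R w4, but not w1 R w4.
Euclidean: no — w1 R w3 and w1 R w2, but not w3 R w2.
Only reflexive holds.

reflexive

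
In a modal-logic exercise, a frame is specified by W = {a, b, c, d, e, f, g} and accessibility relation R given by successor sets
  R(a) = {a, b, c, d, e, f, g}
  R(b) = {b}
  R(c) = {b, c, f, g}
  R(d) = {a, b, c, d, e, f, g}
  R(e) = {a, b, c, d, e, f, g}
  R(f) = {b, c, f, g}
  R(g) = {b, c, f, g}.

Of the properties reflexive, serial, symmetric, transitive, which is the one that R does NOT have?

symmetric

Reflexive: yes — every world is R-related to itself.
Serial: yes — every world has a successor (e.g. a R a).
Symmetric: no — a R b but not b R a.
Transitive: yes — every two-step R-path is closed by a direct edge.
Only symmetric fails.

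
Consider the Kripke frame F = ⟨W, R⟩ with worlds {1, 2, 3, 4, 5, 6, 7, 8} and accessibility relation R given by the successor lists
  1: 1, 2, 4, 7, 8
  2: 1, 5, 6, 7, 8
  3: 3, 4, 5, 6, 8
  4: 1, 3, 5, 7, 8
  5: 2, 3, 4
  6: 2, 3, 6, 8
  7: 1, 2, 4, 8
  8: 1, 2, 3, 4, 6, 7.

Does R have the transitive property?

Transitive: no — 1 R 2 and 2 R 5, but not 1 R 5.

No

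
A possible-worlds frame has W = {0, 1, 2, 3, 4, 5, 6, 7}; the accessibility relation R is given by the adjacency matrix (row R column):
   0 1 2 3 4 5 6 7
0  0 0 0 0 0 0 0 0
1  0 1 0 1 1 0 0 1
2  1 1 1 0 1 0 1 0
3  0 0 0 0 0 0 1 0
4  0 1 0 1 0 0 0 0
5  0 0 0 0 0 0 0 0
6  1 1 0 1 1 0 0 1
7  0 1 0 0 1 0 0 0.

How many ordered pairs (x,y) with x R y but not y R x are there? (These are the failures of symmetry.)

11

Enumerating: (1,3), (2,0), (2,1), (2,4), (2,6), (4,3), (6,0), (6,1), (6,4), (6,7), (7,4).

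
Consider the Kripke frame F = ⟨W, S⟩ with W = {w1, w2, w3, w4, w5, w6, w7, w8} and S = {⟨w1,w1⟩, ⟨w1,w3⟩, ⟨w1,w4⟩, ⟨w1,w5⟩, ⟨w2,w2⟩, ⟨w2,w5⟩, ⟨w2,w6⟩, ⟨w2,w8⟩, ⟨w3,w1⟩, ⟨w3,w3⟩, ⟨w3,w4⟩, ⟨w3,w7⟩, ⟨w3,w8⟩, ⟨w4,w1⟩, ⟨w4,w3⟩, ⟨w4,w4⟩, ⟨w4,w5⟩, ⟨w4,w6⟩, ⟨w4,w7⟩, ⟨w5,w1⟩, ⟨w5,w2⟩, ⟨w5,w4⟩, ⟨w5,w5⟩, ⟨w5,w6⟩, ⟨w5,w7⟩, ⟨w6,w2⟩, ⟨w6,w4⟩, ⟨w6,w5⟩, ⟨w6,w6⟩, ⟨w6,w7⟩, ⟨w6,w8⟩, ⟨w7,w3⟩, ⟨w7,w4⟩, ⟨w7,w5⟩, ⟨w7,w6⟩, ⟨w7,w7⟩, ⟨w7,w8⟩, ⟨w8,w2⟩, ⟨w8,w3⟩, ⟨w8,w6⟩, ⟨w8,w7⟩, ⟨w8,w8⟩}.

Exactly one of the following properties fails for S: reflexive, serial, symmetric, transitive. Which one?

transitive

Reflexive: yes — every world is S-related to itself.
Serial: yes — every world has a successor (e.g. w1 S w1).
Symmetric: yes — every pair in S has its reverse in S.
Transitive: no — w1 S w3 and w3 S w7, but not w1 S w7.
Only transitive fails.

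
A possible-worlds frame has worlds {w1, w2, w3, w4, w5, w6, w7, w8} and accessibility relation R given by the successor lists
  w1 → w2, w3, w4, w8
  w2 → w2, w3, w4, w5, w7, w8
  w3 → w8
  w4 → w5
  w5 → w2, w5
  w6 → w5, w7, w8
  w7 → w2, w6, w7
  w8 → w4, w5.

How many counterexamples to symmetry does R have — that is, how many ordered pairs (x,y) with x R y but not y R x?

13

Enumerating: (w1,w2), (w1,w3), (w1,w4), (w1,w8), (w2,w3), (w2,w4), (w2,w8), (w3,w8), (w4,w5), (w6,w5), (w6,w8), (w8,w4), (w8,w5).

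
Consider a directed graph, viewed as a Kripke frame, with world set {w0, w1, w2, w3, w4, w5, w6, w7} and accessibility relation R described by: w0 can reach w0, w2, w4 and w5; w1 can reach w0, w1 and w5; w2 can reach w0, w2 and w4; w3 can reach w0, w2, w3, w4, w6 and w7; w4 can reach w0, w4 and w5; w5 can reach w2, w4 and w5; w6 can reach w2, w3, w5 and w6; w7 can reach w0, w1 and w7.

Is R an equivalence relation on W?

Reflexive: yes — every world is R-related to itself.
Symmetric: no — w0 R w5 but not w5 R w0.
Transitive: no — w1 R w0 and w0 R w2, but not w1 R w2.
So R is not an equivalence relation.

No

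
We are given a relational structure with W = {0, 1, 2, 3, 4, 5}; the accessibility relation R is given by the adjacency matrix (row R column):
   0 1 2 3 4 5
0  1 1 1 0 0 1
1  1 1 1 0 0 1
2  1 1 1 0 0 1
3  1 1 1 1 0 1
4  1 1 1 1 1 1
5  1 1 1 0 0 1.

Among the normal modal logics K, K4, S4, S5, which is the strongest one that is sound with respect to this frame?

S4

Transitive (axiom 4): yes — every two-step R-path is closed by a direct edge.
Reflexive (axiom T): yes — every world is R-related to itself.
Euclidean (axiom 5): no — 4 R 0 and 4 R 3, but not 0 R 3.
So F validates K, K4, S4; S5 would additionally require R to be Euclidean. The strongest is S4.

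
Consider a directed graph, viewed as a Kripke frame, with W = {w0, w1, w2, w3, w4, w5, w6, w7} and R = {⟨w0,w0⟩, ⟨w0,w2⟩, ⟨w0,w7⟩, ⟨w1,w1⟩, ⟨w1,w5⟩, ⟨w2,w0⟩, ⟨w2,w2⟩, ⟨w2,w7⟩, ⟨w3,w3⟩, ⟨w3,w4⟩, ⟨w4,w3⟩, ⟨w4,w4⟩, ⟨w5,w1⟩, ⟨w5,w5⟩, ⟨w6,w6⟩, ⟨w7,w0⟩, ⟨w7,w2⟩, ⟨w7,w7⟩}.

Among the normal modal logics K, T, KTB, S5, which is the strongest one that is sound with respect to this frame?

S5

Reflexive (axiom T): yes — every world is R-related to itself.
Symmetric (axiom B): yes — every pair in R has its reverse in R.
Euclidean (axiom 5): yes — any two successors of a common world are R-related.
So F validates K, T, KTB, S5. The strongest is S5.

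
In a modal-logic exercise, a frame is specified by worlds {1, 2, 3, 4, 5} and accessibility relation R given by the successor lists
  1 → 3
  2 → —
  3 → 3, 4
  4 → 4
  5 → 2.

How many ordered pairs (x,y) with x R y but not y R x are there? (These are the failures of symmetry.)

Enumerating: (1,3), (3,4), (5,2).

3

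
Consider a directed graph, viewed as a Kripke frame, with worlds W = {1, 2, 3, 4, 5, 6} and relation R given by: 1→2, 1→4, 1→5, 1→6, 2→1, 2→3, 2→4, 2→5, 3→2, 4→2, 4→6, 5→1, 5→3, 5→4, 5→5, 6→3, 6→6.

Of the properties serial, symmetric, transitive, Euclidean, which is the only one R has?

serial

Serial: yes — every world has a successor (e.g. 1 R 2).
Symmetric: no — 1 R 4 but not 4 R 1.
Transitive: no — 1 R 2 and 2 R 3, but not 1 R 3.
Euclidean: no — 1 R 2 and 1 R 6, but not 2 R 6.
Only serial holds.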